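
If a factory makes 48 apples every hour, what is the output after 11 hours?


Production rate: 48 apples per hour
Time: 11 hours
Total: 48 x 11 = 528 apples

528 apples


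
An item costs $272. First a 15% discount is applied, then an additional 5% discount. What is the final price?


First discount:
15% of $272 = $40.80
Price after first discount:
$272 - $40.80 = $231.20
Second discount:
5% of $231.20 = $11.56
Final price:
$231.20 - $11.56 = $219.64

$219.64


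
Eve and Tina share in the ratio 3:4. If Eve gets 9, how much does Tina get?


Find the multiplier:
9 / 3 = 3
Apply to Tina's share:
4 x 3 = 12

12


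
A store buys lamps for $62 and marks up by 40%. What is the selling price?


Calculate the markup amount:
40% of $62 = $24.80
Add to cost:
$62 + $24.80 = $86.80

$86.80


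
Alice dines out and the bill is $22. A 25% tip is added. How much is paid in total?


Calculate the tip:
25% of $22 = $5.50
Add tip to meal cost:
$22 + $5.50 = $27.50

$27.50


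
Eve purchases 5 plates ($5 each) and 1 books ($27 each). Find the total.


Cost of plates:
5 x $5 = $25
Cost of books:
1 x $27 = $27
Add both:
$25 + $27 = $52

$52


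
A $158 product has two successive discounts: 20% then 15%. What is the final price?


First discount:
20% of $158 = $31.60
Price after first discount:
$158 - $31.60 = $126.40
Second discount:
15% of $126.40 = $18.96
Final price:
$126.40 - $18.96 = $107.44

$107.44


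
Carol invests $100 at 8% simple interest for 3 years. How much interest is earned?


Use the formula I = P x R x T / 100
P x R x T = 100 x 8 x 3 = 2400
I = 2400 / 100 = $24

$24


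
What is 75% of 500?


Convert percentage to decimal:
75% = 0.75
Multiply:
500 x 0.75 = 375

375


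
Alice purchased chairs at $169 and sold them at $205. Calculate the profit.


Selling price = $205
Cost price = $169
Profit = selling price - cost price:
Profit = $205 - $169 = $36

$36


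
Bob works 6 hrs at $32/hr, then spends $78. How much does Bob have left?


Calculate earnings:
6 x $32 = $192
Subtract spending:
$192 - $78 = $114

$114


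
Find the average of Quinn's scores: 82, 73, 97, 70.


Add the scores:
82 + 73 + 97 + 70 = 322
Divide by the number of tests:
322 / 4 = 80.5

80.5


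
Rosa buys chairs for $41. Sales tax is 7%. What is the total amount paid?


Calculate the tax:
7% of $41 = $2.87
Add tax to price:
$41 + $2.87 = $43.87

$43.87


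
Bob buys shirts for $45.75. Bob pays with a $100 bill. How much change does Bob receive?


Start with the amount paid:
$100
Subtract the price:
$100 - $45.75 = $54.25

$54.25


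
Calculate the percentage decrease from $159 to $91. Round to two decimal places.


Find the absolute change:
|91 - 159| = 68
Divide by original and multiply by 100:
68 / 159 x 100 = 42.7672...% ≈ 42.77%

42.77%


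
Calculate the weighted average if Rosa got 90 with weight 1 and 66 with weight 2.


Weighted sum:
1 x 90 + 2 x 66 = 222
Total weight:
1 + 2 = 3
Weighted average:
222 / 3 = 74

74


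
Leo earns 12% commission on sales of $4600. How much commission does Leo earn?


Convert rate to decimal:
12% = 0.12
Multiply by sales:
$4600 x 0.12 = $552

$552


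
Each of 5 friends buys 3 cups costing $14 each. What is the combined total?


Cost per person:
3 x $14 = $42
Group total:
5 x $42 = $210

$210


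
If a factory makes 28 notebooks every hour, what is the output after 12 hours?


Production rate: 28 notebooks per hour
Time: 12 hours
Total: 28 x 12 = 336 notebooks

336 notebooks


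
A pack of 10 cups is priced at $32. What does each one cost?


Total cost: $32
Number of items: 10
Unit price: $32 / 10 = $3.20

$3.20


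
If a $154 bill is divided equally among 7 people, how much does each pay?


Total bill: $154
Number of people: 7
Each pays: $154 / 7 = $22

$22


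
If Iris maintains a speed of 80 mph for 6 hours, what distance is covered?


Use the formula: distance = speed x time
Speed = 80 mph, Time = 6 hours
80 x 6 = 480 miles

480 miles


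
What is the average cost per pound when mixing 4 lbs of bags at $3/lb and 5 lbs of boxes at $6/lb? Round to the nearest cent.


Cost of bags:
4 x $3 = $12
Cost of boxes:
5 x $6 = $30
Total cost: $12 + $30 = $42
Total weight: 9 lbs
Average: $42 / 9 = $4.6666... ≈ $4.67/lb

$4.67/lb


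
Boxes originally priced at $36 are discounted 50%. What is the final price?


Calculate the discount amount:
50% of $36 = $18
Subtract from original:
$36 - $18 = $18

$18


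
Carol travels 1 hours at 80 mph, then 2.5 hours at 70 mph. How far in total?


Leg 1 distance:
80 x 1 = 80 miles
Leg 2 distance:
70 x 2.5 = 175 miles
Total distance:
80 + 175 = 255 miles

255 miles


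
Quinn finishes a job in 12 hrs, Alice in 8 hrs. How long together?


Quinn's rate: 1/12 of the job per hour
Alice's rate: 1/8 of the job per hour
Combined rate: 1/12 + 1/8 = 5/24 per hour
Time = 1 / (5/24) = 24/5 = 4.8 hours

4.8 hours


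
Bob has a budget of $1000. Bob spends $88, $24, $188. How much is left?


Add up expenses:
$88 + $24 + $188 = $300
Subtract from budget:
$1000 - $300 = $700

$700


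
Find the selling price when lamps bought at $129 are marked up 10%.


Calculate the markup amount:
10% of $129 = $12.90
Add to cost:
$129 + $12.90 = $141.90

$141.90


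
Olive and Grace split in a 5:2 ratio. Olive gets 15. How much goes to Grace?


Find the multiplier:
15 / 5 = 3
Apply to Grace's share:
2 x 3 = 6

6


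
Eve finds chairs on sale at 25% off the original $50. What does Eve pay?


Calculate the discount amount:
25% of $50 = $12.50
Subtract from original:
$50 - $12.50 = $37.50

$37.50


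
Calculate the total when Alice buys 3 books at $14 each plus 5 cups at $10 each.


Cost of books:
3 x $14 = $42
Cost of cups:
5 x $10 = $50
Add both:
$42 + $50 = $92

$92


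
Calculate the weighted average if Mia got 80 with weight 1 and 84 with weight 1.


Weighted sum:
1 x 80 + 1 x 84 = 164
Total weight:
1 + 1 = 2
Weighted average:
164 / 2 = 82

82


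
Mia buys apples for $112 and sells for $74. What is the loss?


Selling price = $74
Cost price = $112
Loss = cost price - selling price:
Loss = $112 - $74 = $38

$38


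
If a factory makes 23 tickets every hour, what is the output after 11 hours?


Production rate: 23 tickets per hour
Time: 11 hours
Total: 23 x 11 = 253 tickets

253 tickets


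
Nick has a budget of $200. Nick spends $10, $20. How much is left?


Add up expenses:
$10 + $20 = $30
Subtract from budget:
$200 - $30 = $170

$170


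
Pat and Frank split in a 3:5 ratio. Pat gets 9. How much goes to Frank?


Find the multiplier:
9 / 3 = 3
Apply to Frank's share:
5 x 3 = 15

15


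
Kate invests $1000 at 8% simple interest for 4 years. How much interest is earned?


Use the formula I = P x R x T / 100
P x R x T = 1000 x 8 x 4 = 32000
I = 32000 / 100 = $320

$320


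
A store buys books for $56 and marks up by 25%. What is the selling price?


Calculate the markup amount:
25% of $56 = $14
Add to cost:
$56 + $14 = $70

$70


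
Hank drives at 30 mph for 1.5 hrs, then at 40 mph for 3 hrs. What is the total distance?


Leg 1 distance:
30 x 1.5 = 45 miles
Leg 2 distance:
40 x 3 = 120 miles
Total distance:
45 + 120 = 165 miles

165 miles


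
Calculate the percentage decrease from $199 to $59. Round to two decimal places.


Find the absolute change:
|59 - 199| = 140
Divide by original and multiply by 100:
140 / 199 x 100 = 70.3517...% ≈ 70.35%

70.35%


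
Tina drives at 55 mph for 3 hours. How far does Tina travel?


Use the formula: distance = speed x time
Speed = 55 mph, Time = 3 hours
55 x 3 = 165 miles

165 miles


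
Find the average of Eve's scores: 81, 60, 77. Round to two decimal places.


Add the scores:
81 + 60 + 77 = 218
Divide by the number of tests:
218 / 3 = 72.6666... ≈ 72.67

72.67


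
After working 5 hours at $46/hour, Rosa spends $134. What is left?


Calculate earnings:
5 x $46 = $230
Subtract spending:
$230 - $134 = $96

$96


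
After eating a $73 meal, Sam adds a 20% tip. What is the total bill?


Calculate the tip:
20% of $73 = $14.60
Add tip to meal cost:
$73 + $14.60 = $87.60

$87.60


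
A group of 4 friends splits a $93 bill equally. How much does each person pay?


Total bill: $93
Number of people: 4
Each pays: $93 / 4 = $23.25

$23.25


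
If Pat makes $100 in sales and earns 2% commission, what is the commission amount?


Convert rate to decimal:
2% = 0.02
Multiply by sales:
$100 x 0.02 = $2

$2


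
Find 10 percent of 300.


Convert percentage to decimal:
10% = 0.1
Multiply:
300 x 0.1 = 30

30


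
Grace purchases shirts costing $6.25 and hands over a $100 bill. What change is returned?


Start with the amount paid:
$100
Subtract the price:
$100 - $6.25 = $93.75

$93.75


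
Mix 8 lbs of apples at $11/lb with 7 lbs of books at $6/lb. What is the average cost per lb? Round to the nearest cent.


Cost of apples:
8 x $11 = $88
Cost of books:
7 x $6 = $42
Total cost: $88 + $42 = $130
Total weight: 15 lbs
Average: $130 / 15 = $8.6666... ≈ $8.67/lb

$8.67/lb


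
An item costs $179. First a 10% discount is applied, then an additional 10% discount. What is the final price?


First discount:
10% of $179 = $17.90
Price after first discount:
$179 - $17.90 = $161.10
Second discount:
10% of $161.10 = $16.11
Final price:
$161.10 - $16.11 = $144.99

$144.99


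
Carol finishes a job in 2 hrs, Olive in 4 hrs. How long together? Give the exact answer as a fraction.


Carol's rate: 1/2 of the job per hour
Olive's rate: 1/4 of the job per hour
Combined rate: 1/2 + 1/4 = 3/4 per hour
Time = 1 / (3/4) = 4/3 hours (≈ 1.33 hours)

4/3 hours


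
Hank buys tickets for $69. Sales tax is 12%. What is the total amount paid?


Calculate the tax:
12% of $69 = $8.28
Add tax to price:
$69 + $8.28 = $77.28

$77.28


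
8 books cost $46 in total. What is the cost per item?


Total cost: $46
Number of items: 8
Unit price: $46 / 8 = $5.75

$5.75


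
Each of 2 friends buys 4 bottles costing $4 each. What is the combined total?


Cost per person:
4 x $4 = $16
Group total:
2 x $16 = $32

$32


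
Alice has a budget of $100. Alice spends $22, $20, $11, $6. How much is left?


Add up expenses:
$22 + $20 + $11 + $6 = $59
Subtract from budget:
$100 - $59 = $41

$41


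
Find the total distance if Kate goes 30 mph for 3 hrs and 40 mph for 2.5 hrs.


Leg 1 distance:
30 x 3 = 90 miles
Leg 2 distance:
40 x 2.5 = 100 miles
Total distance:
90 + 100 = 190 miles

190 miles


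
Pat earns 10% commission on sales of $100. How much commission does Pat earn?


Convert rate to decimal:
10% = 0.1
Multiply by sales:
$100 x 0.1 = $10

$10


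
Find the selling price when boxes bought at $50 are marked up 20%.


Calculate the markup amount:
20% of $50 = $10
Add to cost:
$50 + $10 = $60

$60


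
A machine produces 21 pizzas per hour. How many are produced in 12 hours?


Production rate: 21 pizzas per hour
Time: 12 hours
Total: 21 x 12 = 252 pizzas

252 pizzas


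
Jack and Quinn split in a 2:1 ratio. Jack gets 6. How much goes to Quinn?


Find the multiplier:
6 / 2 = 3
Apply to Quinn's share:
1 x 3 = 3

3


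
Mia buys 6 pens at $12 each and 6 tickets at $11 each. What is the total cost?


Cost of pens:
6 x $12 = $72
Cost of tickets:
6 x $11 = $66
Add both:
$72 + $66 = $138

$138


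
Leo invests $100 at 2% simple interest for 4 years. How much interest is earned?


Use the formula I = P x R x T / 100
P x R x T = 100 x 2 x 4 = 800
I = 800 / 100 = $8

$8


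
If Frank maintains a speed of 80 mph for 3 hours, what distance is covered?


Use the formula: distance = speed x time
Speed = 80 mph, Time = 3 hours
80 x 3 = 240 miles

240 miles


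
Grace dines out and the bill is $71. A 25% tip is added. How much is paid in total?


Calculate the tip:
25% of $71 = $17.75
Add tip to meal cost:
$71 + $17.75 = $88.75

$88.75


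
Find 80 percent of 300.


Convert percentage to decimal:
80% = 0.8
Multiply:
300 x 0.8 = 240

240


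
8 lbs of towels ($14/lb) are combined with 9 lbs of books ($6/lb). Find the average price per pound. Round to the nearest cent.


Cost of towels:
8 x $14 = $112
Cost of books:
9 x $6 = $54
Total cost: $112 + $54 = $166
Total weight: 17 lbs
Average: $166 / 17 = $9.7647... ≈ $9.76/lb

$9.76/lb


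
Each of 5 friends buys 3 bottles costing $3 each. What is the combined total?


Cost per person:
3 x $3 = $9
Group total:
5 x $9 = $45

$45


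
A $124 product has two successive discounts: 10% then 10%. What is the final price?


First discount:
10% of $124 = $12.40
Price after first discount:
$124 - $12.40 = $111.60
Second discount:
10% of $111.60 = $11.16
Final price:
$111.60 - $11.16 = $100.44

$100.44


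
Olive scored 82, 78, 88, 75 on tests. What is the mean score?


Add the scores:
82 + 78 + 88 + 75 = 323
Divide by the number of tests:
323 / 4 = 80.75

80.75


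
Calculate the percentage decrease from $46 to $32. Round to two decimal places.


Find the absolute change:
|32 - 46| = 14
Divide by original and multiply by 100:
14 / 46 x 100 = 30.4347...% ≈ 30.43%

30.43%


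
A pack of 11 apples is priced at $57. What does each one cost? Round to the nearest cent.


Total cost: $57
Number of items: 11
Unit price: $57 / 11 = $5.1818... ≈ $5.18

$5.18


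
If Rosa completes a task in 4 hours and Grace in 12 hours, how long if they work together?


Rosa's rate: 1/4 of the job per hour
Grace's rate: 1/12 of the job per hour
Combined rate: 1/4 + 1/12 = 1/3 per hour
Time = 1 / (1/3) = 3 hours

3 hours


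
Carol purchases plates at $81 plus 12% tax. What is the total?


Calculate the tax:
12% of $81 = $9.72
Add tax to price:
$81 + $9.72 = $90.72

$90.72


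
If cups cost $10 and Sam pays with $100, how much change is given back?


Start with the amount paid:
$100
Subtract the price:
$100 - $10 = $90

$90


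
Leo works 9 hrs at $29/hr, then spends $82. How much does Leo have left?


Calculate earnings:
9 x $29 = $261
Subtract spending:
$261 - $82 = $179

$179


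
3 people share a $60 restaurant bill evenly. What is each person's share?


Total bill: $60
Number of people: 3
Each pays: $60 / 3 = $20

$20


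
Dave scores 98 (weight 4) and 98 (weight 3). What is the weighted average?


Weighted sum:
4 x 98 + 3 x 98 = 686
Total weight:
4 + 3 = 7
Weighted average:
686 / 7 = 98

98


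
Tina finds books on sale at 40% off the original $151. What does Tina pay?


Calculate the discount amount:
40% of $151 = $60.40
Subtract from original:
$151 - $60.40 = $90.60

$90.60


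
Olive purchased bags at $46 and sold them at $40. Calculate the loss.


Selling price = $40
Cost price = $46
Loss = cost price - selling price:
Loss = $46 - $40 = $6

$6


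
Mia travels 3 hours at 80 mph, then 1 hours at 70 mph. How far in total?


Leg 1 distance:
80 x 3 = 240 miles
Leg 2 distance:
70 x 1 = 70 miles
Total distance:
240 + 70 = 310 miles

310 miles


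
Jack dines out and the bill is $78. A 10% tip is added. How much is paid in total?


Calculate the tip:
10% of $78 = $7.80
Add tip to meal cost:
$78 + $7.80 = $85.80

$85.80


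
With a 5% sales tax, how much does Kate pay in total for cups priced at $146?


Calculate the tax:
5% of $146 = $7.30
Add tax to price:
$146 + $7.30 = $153.30

$153.30


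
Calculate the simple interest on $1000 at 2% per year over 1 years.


Use the formula I = P x R x T / 100
P x R x T = 1000 x 2 x 1 = 2000
I = 2000 / 100 = $20

$20


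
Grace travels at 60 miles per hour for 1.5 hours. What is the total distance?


Use the formula: distance = speed x time
Speed = 60 mph, Time = 1.5 hours
60 x 1.5 = 90 miles

90 miles


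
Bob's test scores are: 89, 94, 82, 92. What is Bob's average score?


Add the scores:
89 + 94 + 82 + 92 = 357
Divide by the number of tests:
357 / 4 = 89.25

89.25


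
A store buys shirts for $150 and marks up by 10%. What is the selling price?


Calculate the markup amount:
10% of $150 = $15
Add to cost:
$150 + $15 = $165

$165


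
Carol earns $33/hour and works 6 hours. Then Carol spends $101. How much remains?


Calculate earnings:
6 x $33 = $198
Subtract spending:
$198 - $101 = $97

$97


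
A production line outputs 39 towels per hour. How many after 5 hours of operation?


Production rate: 39 towels per hour
Time: 5 hours
Total: 39 x 5 = 195 towels

195 towels


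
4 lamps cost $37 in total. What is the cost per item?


Total cost: $37
Number of items: 4
Unit price: $37 / 4 = $9.25

$9.25


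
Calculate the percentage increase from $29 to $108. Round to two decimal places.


Find the absolute change:
|108 - 29| = 79
Divide by original and multiply by 100:
79 / 29 x 100 = 272.4137...% ≈ 272.41%

272.41%


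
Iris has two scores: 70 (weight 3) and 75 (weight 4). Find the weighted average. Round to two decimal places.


Weighted sum:
3 x 70 + 4 x 75 = 510
Total weight:
3 + 4 = 7
Weighted average:
510 / 7 = 72.8571... ≈ 72.86

72.86


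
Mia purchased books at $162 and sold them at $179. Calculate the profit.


Selling price = $179
Cost price = $162
Profit = selling price - cost price:
Profit = $179 - $162 = $17

$17


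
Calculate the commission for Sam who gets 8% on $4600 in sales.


Convert rate to decimal:
8% = 0.08
Multiply by sales:
$4600 x 0.08 = $368

$368


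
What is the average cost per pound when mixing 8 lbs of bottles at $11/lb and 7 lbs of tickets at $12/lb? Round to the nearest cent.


Cost of bottles:
8 x $11 = $88
Cost of tickets:
7 x $12 = $84
Total cost: $88 + $84 = $172
Total weight: 15 lbs
Average: $172 / 15 = $11.4666... ≈ $11.47/lb

$11.47/lb


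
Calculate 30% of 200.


Convert percentage to decimal:
30% = 0.3
Multiply:
200 x 0.3 = 60

60


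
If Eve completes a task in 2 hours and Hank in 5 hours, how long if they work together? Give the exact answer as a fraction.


Eve's rate: 1/2 of the job per hour
Hank's rate: 1/5 of the job per hour
Combined rate: 1/2 + 1/5 = 7/10 per hour
Time = 1 / (7/10) = 10/7 hours (≈ 1.43 hours)

10/7 hours


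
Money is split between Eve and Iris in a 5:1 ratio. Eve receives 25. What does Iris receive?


Find the multiplier:
25 / 5 = 5
Apply to Iris's share:
1 x 5 = 5

5


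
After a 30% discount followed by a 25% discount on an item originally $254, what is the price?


First discount:
30% of $254 = $76.20
Price after first discount:
$254 - $76.20 = $177.80
Second discount:
25% of $177.80 = $44.45
Final price:
$177.80 - $44.45 = $133.35

$133.35


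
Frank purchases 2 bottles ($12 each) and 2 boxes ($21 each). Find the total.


Cost of bottles:
2 x $12 = $24
Cost of boxes:
2 x $21 = $42
Add both:
$24 + $42 = $66

$66


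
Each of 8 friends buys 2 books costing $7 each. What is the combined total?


Cost per person:
2 x $7 = $14
Group total:
8 x $14 = $112

$112


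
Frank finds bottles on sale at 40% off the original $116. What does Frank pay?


Calculate the discount amount:
40% of $116 = $46.40
Subtract from original:
$116 - $46.40 = $69.60

$69.60


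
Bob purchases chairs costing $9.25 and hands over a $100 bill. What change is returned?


Start with the amount paid:
$100
Subtract the price:
$100 - $9.25 = $90.75

$90.75


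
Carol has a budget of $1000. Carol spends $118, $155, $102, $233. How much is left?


Add up expenses:
$118 + $155 + $102 + $233 = $608
Subtract from budget:
$1000 - $608 = $392

$392


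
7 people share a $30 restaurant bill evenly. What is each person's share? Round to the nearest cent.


Total bill: $30
Number of people: 7
Each pays: $30 / 7 = $4.2857... ≈ $4.29

$4.29


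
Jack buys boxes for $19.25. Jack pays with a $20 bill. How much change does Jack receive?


Start with the amount paid:
$20
Subtract the price:
$20 - $19.25 = $0.75

$0.75


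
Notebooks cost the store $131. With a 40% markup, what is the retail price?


Calculate the markup amount:
40% of $131 = $52.40
Add to cost:
$131 + $52.40 = $183.40

$183.40


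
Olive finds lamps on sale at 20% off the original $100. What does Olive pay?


Calculate the discount amount:
20% of $100 = $20
Subtract from original:
$100 - $20 = $80

$80


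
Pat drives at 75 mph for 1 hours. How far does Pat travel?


Use the formula: distance = speed x time
Speed = 75 mph, Time = 1 hours
75 x 1 = 75 miles

75 miles


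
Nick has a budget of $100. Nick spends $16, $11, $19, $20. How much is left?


Add up expenses:
$16 + $11 + $19 + $20 = $66
Subtract from budget:
$100 - $66 = $34

$34


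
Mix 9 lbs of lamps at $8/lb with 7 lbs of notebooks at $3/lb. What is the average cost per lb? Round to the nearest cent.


Cost of lamps:
9 x $8 = $72
Cost of notebooks:
7 x $3 = $21
Total cost: $72 + $21 = $93
Total weight: 16 lbs
Average: $93 / 16 = $5.8125 ≈ $5.81/lb

$5.81/lb


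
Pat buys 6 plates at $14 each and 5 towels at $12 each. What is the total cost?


Cost of plates:
6 x $14 = $84
Cost of towels:
5 x $12 = $60
Add both:
$84 + $60 = $144

$144


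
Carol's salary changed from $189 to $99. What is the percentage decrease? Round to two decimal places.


Find the absolute change:
|99 - 189| = 90
Divide by original and multiply by 100:
90 / 189 x 100 = 47.6190...% ≈ 47.62%

47.62%


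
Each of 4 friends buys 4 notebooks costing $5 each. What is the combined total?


Cost per person:
4 x $5 = $20
Group total:
4 x $20 = $80

$80


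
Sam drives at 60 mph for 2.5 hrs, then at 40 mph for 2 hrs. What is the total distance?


Leg 1 distance:
60 x 2.5 = 150 miles
Leg 2 distance:
40 x 2 = 80 miles
Total distance:
150 + 80 = 230 miles

230 miles


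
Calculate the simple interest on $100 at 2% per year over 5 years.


Use the formula I = P x R x T / 100
P x R x T = 100 x 2 x 5 = 1000
I = 1000 / 100 = $10

$10


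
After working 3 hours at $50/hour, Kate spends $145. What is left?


Calculate earnings:
3 x $50 = $150
Subtract spending:
$150 - $145 = $5

$5


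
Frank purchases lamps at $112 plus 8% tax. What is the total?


Calculate the tax:
8% of $112 = $8.96
Add tax to price:
$112 + $8.96 = $120.96

$120.96


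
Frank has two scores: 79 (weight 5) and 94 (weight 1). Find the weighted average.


Weighted sum:
5 x 79 + 1 x 94 = 489
Total weight:
5 + 1 = 6
Weighted average:
489 / 6 = 81.5

81.5


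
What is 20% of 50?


Convert percentage to decimal:
20% = 0.2
Multiply:
50 x 0.2 = 10

10


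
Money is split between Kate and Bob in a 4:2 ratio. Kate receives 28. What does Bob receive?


Find the multiplier:
28 / 4 = 7
Apply to Bob's share:
2 x 7 = 14

14


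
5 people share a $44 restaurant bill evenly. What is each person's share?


Total bill: $44
Number of people: 5
Each pays: $44 / 5 = $8.80

$8.80


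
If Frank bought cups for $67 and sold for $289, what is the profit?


Selling price = $289
Cost price = $67
Profit = selling price - cost price:
Profit = $289 - $67 = $222

$222


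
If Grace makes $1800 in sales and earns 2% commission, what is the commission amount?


Convert rate to decimal:
2% = 0.02
Multiply by sales:
$1800 x 0.02 = $36

$36


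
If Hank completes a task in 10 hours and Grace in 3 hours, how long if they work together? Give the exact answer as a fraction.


Hank's rate: 1/10 of the job per hour
Grace's rate: 1/3 of the job per hour
Combined rate: 1/10 + 1/3 = 13/30 per hour
Time = 1 / (13/30) = 30/13 hours (≈ 2.31 hours)

30/13 hours


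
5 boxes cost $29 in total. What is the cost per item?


Total cost: $29
Number of items: 5
Unit price: $29 / 5 = $5.80

$5.80


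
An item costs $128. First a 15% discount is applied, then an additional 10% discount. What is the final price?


First discount:
15% of $128 = $19.20
Price after first discount:
$128 - $19.20 = $108.80
Second discount:
10% of $108.80 = $10.88
Final price:
$108.80 - $10.88 = $97.92

$97.92


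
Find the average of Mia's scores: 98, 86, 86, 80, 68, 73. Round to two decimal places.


Add the scores:
98 + 86 + 86 + 80 + 68 + 73 = 491
Divide by the number of tests:
491 / 6 = 81.8333... ≈ 81.83

81.83


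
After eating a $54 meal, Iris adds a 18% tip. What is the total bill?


Calculate the tip:
18% of $54 = $9.72
Add tip to meal cost:
$54 + $9.72 = $63.72

$63.72


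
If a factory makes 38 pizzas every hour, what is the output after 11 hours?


Production rate: 38 pizzas per hour
Time: 11 hours
Total: 38 x 11 = 418 pizzas

418 pizzas


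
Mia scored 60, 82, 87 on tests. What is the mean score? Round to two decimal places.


Add the scores:
60 + 82 + 87 = 229
Divide by the number of tests:
229 / 3 = 76.3333... ≈ 76.33

76.33


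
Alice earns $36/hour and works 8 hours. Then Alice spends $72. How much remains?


Calculate earnings:
8 x $36 = $288
Subtract spending:
$288 - $72 = $216

$216


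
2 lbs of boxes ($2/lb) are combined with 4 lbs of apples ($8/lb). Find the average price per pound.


Cost of boxes:
2 x $2 = $4
Cost of apples:
4 x $8 = $32
Total cost: $4 + $32 = $36
Total weight: 6 lbs
Average: $36 / 6 = $6/lb

$6/lb


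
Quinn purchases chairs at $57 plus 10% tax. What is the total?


Calculate the tax:
10% of $57 = $5.70
Add tax to price:
$57 + $5.70 = $62.70

$62.70


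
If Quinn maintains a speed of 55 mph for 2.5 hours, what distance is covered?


Use the formula: distance = speed x time
Speed = 55 mph, Time = 2.5 hours
55 x 2.5 = 137.5 miles

137.5 miles


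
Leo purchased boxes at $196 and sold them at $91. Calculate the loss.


Selling price = $91
Cost price = $196
Loss = cost price - selling price:
Loss = $196 - $91 = $105

$105


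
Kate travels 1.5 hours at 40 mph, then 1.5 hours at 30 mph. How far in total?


Leg 1 distance:
40 x 1.5 = 60 miles
Leg 2 distance:
30 x 1.5 = 45 miles
Total distance:
60 + 45 = 105 miles

105 miles


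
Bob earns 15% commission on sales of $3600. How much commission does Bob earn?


Convert rate to decimal:
15% = 0.15
Multiply by sales:
$3600 x 0.15 = $540

$540


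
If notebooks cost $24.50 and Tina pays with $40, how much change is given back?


Start with the amount paid:
$40
Subtract the price:
$40 - $24.50 = $15.50

$15.50


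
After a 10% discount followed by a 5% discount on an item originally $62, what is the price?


First discount:
10% of $62 = $6.20
Price after first discount:
$62 - $6.20 = $55.80
Second discount:
5% of $55.80 = $2.79
Final price:
$55.80 - $2.79 = $53.01

$53.01


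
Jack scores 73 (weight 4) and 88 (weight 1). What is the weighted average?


Weighted sum:
4 x 73 + 1 x 88 = 380
Total weight:
4 + 1 = 5
Weighted average:
380 / 5 = 76

76


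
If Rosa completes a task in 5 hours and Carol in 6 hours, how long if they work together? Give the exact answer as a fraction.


Rosa's rate: 1/5 of the job per hour
Carol's rate: 1/6 of the job per hour
Combined rate: 1/5 + 1/6 = 11/30 per hour
Time = 1 / (11/30) = 30/11 hours (≈ 2.73 hours)

30/11 hours


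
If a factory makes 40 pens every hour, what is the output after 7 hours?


Production rate: 40 pens per hour
Time: 7 hours
Total: 40 x 7 = 280 pens

280 pens


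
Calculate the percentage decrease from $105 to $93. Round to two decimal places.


Find the absolute change:
|93 - 105| = 12
Divide by original and multiply by 100:
12 / 105 x 100 = 11.4285...% ≈ 11.43%

11.43%


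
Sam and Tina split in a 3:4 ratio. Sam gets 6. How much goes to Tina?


Find the multiplier:
6 / 3 = 2
Apply to Tina's share:
4 x 2 = 8

8


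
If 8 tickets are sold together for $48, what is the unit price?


Total cost: $48
Number of items: 8
Unit price: $48 / 8 = $6

$6


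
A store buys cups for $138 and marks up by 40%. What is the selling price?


Calculate the markup amount:
40% of $138 = $55.20
Add to cost:
$138 + $55.20 = $193.20

$193.20


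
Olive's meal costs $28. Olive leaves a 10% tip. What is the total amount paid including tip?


Calculate the tip:
10% of $28 = $2.80
Add tip to meal cost:
$28 + $2.80 = $30.80

$30.80


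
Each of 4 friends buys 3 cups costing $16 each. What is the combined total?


Cost per person:
3 x $16 = $48
Group total:
4 x $48 = $192

$192


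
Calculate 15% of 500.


Convert percentage to decimal:
15% = 0.15
Multiply:
500 x 0.15 = 75

75


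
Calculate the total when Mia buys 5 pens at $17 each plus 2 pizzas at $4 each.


Cost of pens:
5 x $17 = $85
Cost of pizzas:
2 x $4 = $8
Add both:
$85 + $8 = $93

$93


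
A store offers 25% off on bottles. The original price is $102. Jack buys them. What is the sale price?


Calculate the discount amount:
25% of $102 = $25.50
Subtract from original:
$102 - $25.50 = $76.50

$76.50


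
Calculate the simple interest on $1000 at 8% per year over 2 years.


Use the formula I = P x R x T / 100
P x R x T = 1000 x 8 x 2 = 16000
I = 16000 / 100 = $160

$160


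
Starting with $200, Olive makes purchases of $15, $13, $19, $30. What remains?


Add up expenses:
$15 + $13 + $19 + $30 = $77
Subtract from budget:
$200 - $77 = $123

$123


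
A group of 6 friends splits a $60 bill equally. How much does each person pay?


Total bill: $60
Number of people: 6
Each pays: $60 / 6 = $10

$10


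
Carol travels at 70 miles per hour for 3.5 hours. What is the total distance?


Use the formula: distance = speed x time
Speed = 70 mph, Time = 3.5 hours
70 x 3.5 = 245 miles

245 miles


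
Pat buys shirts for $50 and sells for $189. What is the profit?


Selling price = $189
Cost price = $50
Profit = selling price - cost price:
Profit = $189 - $50 = $139

$139


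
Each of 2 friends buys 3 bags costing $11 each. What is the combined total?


Cost per person:
3 x $11 = $33
Group total:
2 x $33 = $66

$66


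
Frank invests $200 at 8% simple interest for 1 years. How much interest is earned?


Use the formula I = P x R x T / 100
P x R x T = 200 x 8 x 1 = 1600
I = 1600 / 100 = $16

$16


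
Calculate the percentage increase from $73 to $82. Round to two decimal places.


Find the absolute change:
|82 - 73| = 9
Divide by original and multiply by 100:
9 / 73 x 100 = 12.3287...% ≈ 12.33%

12.33%


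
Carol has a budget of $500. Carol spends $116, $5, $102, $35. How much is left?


Add up expenses:
$116 + $5 + $102 + $35 = $258
Subtract from budget:
$500 - $258 = $242

$242


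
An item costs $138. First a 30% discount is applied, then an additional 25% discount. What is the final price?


First discount:
30% of $138 = $41.40
Price after first discount:
$138 - $41.40 = $96.60
Second discount:
25% of $96.60 = $24.15
Final price:
$96.60 - $24.15 = $72.45

$72.45


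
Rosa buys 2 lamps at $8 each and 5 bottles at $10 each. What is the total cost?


Cost of lamps:
2 x $8 = $16
Cost of bottles:
5 x $10 = $50
Add both:
$16 + $50 = $66

$66


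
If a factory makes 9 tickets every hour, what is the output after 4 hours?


Production rate: 9 tickets per hour
Time: 4 hours
Total: 9 x 4 = 36 tickets

36 tickets


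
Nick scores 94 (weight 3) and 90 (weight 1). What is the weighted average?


Weighted sum:
3 x 94 + 1 x 90 = 372
Total weight:
3 + 1 = 4
Weighted average:
372 / 4 = 93

93


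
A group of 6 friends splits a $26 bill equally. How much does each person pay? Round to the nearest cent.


Total bill: $26
Number of people: 6
Each pays: $26 / 6 = $4.3333... ≈ $4.33

$4.33


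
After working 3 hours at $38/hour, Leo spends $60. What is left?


Calculate earnings:
3 x $38 = $114
Subtract spending:
$114 - $60 = $54

$54


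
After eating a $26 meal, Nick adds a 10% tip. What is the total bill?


Calculate the tip:
10% of $26 = $2.60
Add tip to meal cost:
$26 + $2.60 = $28.60

$28.60


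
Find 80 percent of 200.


Convert percentage to decimal:
80% = 0.8
Multiply:
200 x 0.8 = 160

160


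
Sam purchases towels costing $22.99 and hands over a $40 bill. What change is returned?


Start with the amount paid:
$40
Subtract the price:
$40 - $22.99 = $17.01

$17.01


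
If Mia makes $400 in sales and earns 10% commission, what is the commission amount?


Convert rate to decimal:
10% = 0.1
Multiply by sales:
$400 x 0.1 = $40

$40


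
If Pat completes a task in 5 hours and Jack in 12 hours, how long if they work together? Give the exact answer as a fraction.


Pat's rate: 1/5 of the job per hour
Jack's rate: 1/12 of the job per hour
Combined rate: 1/5 + 1/12 = 17/60 per hour
Time = 1 / (17/60) = 60/17 hours (≈ 3.53 hours)

60/17 hours


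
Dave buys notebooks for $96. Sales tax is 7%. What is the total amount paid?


Calculate the tax:
7% of $96 = $6.72
Add tax to price:
$96 + $6.72 = $102.72

$102.72


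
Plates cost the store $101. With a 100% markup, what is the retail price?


Calculate the markup amount:
100% of $101 = $101
Add to cost:
$101 + $101 = $202

$202


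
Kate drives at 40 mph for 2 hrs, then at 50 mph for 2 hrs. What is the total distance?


Leg 1 distance:
40 x 2 = 80 miles
Leg 2 distance:
50 x 2 = 100 miles
Total distance:
80 + 100 = 180 miles

180 miles


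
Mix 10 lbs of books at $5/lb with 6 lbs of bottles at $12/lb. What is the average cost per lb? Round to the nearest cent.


Cost of books:
10 x $5 = $50
Cost of bottles:
6 x $12 = $72
Total cost: $50 + $72 = $122
Total weight: 16 lbs
Average: $122 / 16 = $7.625 ≈ $7.63/lb

$7.63/lb


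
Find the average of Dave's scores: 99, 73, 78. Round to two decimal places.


Add the scores:
99 + 73 + 78 = 250
Divide by the number of tests:
250 / 3 = 83.3333... ≈ 83.33

83.33


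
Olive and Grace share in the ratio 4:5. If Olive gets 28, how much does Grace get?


Find the multiplier:
28 / 4 = 7
Apply to Grace's share:
5 x 7 = 35

35


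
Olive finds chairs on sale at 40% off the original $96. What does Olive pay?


Calculate the discount amount:
40% of $96 = $38.40
Subtract from original:
$96 - $38.40 = $57.60

$57.60


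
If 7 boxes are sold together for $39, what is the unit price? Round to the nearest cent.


Total cost: $39
Number of items: 7
Unit price: $39 / 7 = $5.5714... ≈ $5.57

$5.57


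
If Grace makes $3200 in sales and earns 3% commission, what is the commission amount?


Convert rate to decimal:
3% = 0.03
Multiply by sales:
$3200 x 0.03 = $96

$96


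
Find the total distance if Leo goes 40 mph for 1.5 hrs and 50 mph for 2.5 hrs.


Leg 1 distance:
40 x 1.5 = 60 miles
Leg 2 distance:
50 x 2.5 = 125 miles
Total distance:
60 + 125 = 185 miles

185 miles


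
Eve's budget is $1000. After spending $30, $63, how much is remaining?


Add up expenses:
$30 + $63 = $93
Subtract from budget:
$1000 - $93 = $907

$907


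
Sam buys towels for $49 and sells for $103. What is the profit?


Selling price = $103
Cost price = $49
Profit = selling price - cost price:
Profit = $103 - $49 = $54

$54


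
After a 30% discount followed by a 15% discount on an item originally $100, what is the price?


First discount:
30% of $100 = $30
Price after first discount:
$100 - $30 = $70
Second discount:
15% of $70 = $10.50
Final price:
$70 - $10.50 = $59.50

$59.50


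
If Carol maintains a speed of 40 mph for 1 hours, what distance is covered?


Use the formula: distance = speed x time
Speed = 40 mph, Time = 1 hours
40 x 1 = 40 miles

40 miles


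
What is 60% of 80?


Convert percentage to decimal:
60% = 0.6
Multiply:
80 x 0.6 = 48

48


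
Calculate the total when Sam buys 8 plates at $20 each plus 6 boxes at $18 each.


Cost of plates:
8 x $20 = $160
Cost of boxes:
6 x $18 = $108
Add both:
$160 + $108 = $268

$268


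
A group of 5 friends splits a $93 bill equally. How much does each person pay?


Total bill: $93
Number of people: 5
Each pays: $93 / 5 = $18.60

$18.60


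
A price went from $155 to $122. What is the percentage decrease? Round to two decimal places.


Find the absolute change:
|122 - 155| = 33
Divide by original and multiply by 100:
33 / 155 x 100 = 21.2903...% ≈ 21.29%

21.29%


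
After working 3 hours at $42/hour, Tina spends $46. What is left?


Calculate earnings:
3 x $42 = $126
Subtract spending:
$126 - $46 = $80

$80


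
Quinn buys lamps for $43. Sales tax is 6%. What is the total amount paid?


Calculate the tax:
6% of $43 = $2.58
Add tax to price:
$43 + $2.58 = $45.58

$45.58


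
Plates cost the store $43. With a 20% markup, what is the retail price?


Calculate the markup amount:
20% of $43 = $8.60
Add to cost:
$43 + $8.60 = $51.60

$51.60


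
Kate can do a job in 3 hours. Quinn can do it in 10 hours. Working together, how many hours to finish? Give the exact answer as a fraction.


Kate's rate: 1/3 of the job per hour
Quinn's rate: 1/10 of the job per hour
Combined rate: 1/3 + 1/10 = 13/30 per hour
Time = 1 / (13/30) = 30/13 hours (≈ 2.31 hours)

30/13 hours


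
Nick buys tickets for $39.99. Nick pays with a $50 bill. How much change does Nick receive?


Start with the amount paid:
$50
Subtract the price:
$50 - $39.99 = $10.01

$10.01


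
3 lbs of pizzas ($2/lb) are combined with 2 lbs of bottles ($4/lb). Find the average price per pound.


Cost of pizzas:
3 x $2 = $6
Cost of bottles:
2 x $4 = $8
Total cost: $6 + $8 = $14
Total weight: 5 lbs
Average: $14 / 5 = $2.80/lb

$2.80/lb


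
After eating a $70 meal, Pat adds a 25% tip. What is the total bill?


Calculate the tip:
25% of $70 = $17.50
Add tip to meal cost:
$70 + $17.50 = $87.50

$87.50


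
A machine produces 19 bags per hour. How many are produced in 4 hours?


Production rate: 19 bags per hour
Time: 4 hours
Total: 19 x 4 = 76 bags

76 bags


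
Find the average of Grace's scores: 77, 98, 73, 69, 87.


Add the scores:
77 + 98 + 73 + 69 + 87 = 404
Divide by the number of tests:
404 / 5 = 80.8

80.8


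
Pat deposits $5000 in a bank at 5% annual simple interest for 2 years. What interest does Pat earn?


Use the formula I = P x R x T / 100
P x R x T = 5000 x 5 x 2 = 50000
I = 50000 / 100 = $500

$500


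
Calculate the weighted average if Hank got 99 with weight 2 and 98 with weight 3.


Weighted sum:
2 x 99 + 3 x 98 = 492
Total weight:
2 + 3 = 5
Weighted average:
492 / 5 = 98.4

98.4


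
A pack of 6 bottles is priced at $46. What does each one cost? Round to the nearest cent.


Total cost: $46
Number of items: 6
Unit price: $46 / 6 = $7.6666... ≈ $7.67

$7.67


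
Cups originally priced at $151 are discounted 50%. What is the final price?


Calculate the discount amount:
50% of $151 = $75.50
Subtract from original:
$151 - $75.50 = $75.50

$75.50


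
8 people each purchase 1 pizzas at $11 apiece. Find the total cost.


Cost per person:
1 x $11 = $11
Group total:
8 x $11 = $88

$88


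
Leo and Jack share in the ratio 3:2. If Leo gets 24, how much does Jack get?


Find the multiplier:
24 / 3 = 8
Apply to Jack's share:
2 x 8 = 16

16


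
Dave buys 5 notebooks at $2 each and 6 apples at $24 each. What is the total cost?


Cost of notebooks:
5 x $2 = $10
Cost of apples:
6 x $24 = $144
Add both:
$10 + $144 = $154

$154


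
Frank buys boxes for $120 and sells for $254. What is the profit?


Selling price = $254
Cost price = $120
Profit = selling price - cost price:
Profit = $254 - $120 = $134

$134


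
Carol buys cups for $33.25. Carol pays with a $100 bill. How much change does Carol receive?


Start with the amount paid:
$100
Subtract the price:
$100 - $33.25 = $66.75

$66.75
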